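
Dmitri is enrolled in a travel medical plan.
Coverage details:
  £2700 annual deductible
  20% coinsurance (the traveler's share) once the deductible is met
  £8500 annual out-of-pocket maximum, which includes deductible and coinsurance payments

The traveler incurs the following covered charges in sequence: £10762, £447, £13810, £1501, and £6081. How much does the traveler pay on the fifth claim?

Claim 1 (£10762): £2700 finishes the deductible; £8062 goes to coinsurance; traveler's 20% is £1612.40. Traveler owes £4312.40 (running OOP £4312.40).
Claim 2 (£447): deductible already satisfied, so traveler's share is 20% × £447 = £89.40. Traveler pays £89.40; OOP now £4401.80.
Claim 3 (£13810): deductible met; 20% of £13810 = £2762. Traveler pays £2762; OOP now £7163.80.
Claim 4 (£1501): deductible already satisfied, so traveler's share is 20% × £1501 = £300.20. Traveler owes £300.20 (running OOP £7464).
Claim 5 (£6081): 20% coinsurance on £6081 = £1216.20. Adding that to £7464 gives £8680.20, past the £8500 cap; traveler pays only £8500 − £7464 = £1036.

£1036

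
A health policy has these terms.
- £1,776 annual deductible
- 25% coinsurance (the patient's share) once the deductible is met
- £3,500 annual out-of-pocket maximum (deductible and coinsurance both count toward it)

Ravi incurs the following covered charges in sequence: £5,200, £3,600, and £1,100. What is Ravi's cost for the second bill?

Claim 1 (£5,200): deductible takes £1,776, £3,424 remains; coinsurance £3,424 × 25% = £856. Cost to patient: £2,632. OOP to date £2,632.
Claim 2 (£3,600): deductible already satisfied, so patient's share is 25% × £3,600 = £900. That would push OOP to £3,532, over the £3,500 cap, so patient pays £3,500 − £2,632 = £868.

£868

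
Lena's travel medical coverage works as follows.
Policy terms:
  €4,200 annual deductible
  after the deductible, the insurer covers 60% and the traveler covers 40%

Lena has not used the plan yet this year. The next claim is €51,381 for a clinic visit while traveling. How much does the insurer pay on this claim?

€28,308.60

Nothing has been paid toward the €4,200 deductible, so the first €4,200 of this charge is applied there.
After the €4,200 deductible portion, €51,381 − €4,200 = €47,181 is subject to coinsurance.
Traveler's 40% share of €47,181 is €18,872.40.
So the traveler owes €4,200 + €18,872.40 = €23,072.40.
Insurer pays the balance: €51,381 − €23,072.40 = €28,308.60.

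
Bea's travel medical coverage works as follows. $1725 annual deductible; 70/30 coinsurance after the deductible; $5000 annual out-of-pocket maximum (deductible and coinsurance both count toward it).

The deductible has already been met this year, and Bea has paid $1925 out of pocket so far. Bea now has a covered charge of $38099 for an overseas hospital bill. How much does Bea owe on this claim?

The deductible is already satisfied, so the full bill goes to coinsurance.
30% of $38099 = $11429.70 falls to the traveler.
That would bring total out-of-pocket to $13354.70, past the $5000 cap. The traveler is capped at $5000 − $1925 = $3075 on this claim.

$3075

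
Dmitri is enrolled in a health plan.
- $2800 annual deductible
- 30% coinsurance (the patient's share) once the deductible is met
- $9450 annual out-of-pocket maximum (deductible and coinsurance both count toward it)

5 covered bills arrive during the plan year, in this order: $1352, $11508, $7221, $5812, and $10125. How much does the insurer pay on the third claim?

Claim 1 — $1352: fully absorbed by the deductible. Patient pays $1352; OOP now $1352. Plan pays $1352 − $1352 = $0.
Claim 2 — $11508: $1448 to deductible, leaving $10060; 30% of $10060 = $3018. Patient owes $4466 (running OOP $5818). Plan pays $11508 − $4466 = $7042.
Claim 3 — $7221: deductible already satisfied, so patient's share is 30% × $7221 = $2166.30. Patient pays $2166.30; OOP now $7984.30. Insurer: $7221 − $2166.30 = $5054.70.

$5054.70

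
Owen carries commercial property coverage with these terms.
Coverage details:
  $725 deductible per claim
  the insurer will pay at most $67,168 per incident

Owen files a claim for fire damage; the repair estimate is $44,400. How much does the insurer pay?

$43,675

Less the $725 deductible: $44,400 − $725 = $43,675.
$43,675 ≤ $67,168, so the limit doesn't bind; insurer pays $43,675.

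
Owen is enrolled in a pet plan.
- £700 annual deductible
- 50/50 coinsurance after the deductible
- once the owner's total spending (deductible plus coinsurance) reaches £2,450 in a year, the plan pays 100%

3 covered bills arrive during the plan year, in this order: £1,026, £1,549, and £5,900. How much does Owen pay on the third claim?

Claim 1 — £1,026: deductible takes £700, £326 remains; 50% of £326 = £163. Cost to owner: £863. OOP to date £863.
Claim 2 — £1,549: 50% coinsurance on £1,549 = £774.50. Cost to owner: £774.50. OOP to date £1,637.50.
Claim 3 — £5,900: 50% coinsurance on £5,900 = £2,950. That would push OOP to £4,587.50, over the £2,450 cap, so owner pays £2,450 − £1,637.50 = £812.50.

£812.50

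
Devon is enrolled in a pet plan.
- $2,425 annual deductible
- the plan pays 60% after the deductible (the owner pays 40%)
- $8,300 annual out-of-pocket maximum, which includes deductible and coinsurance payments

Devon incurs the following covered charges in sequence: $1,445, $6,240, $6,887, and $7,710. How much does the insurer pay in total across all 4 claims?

$13,982

Claim 1 — $1,445: all of it applies to the deductible. Owner pays $1,445; OOP now $1,445. Insurer: $1,445 − $1,445 = $0.
Claim 2 — $6,240: deductible takes $980, $5,260 remains; 40% of $5,260 = $2,104. Owner owes $3,084 (running OOP $4,529). Insurer: $6,240 − $3,084 = $3,156.
Claim 3 — $6,887: deductible already satisfied, so owner's share is 40% × $6,887 = $2,754.80. Owner pays $2,754.80; OOP now $7,283.80. Insurer: $6,887 − $2,754.80 = $4,132.20.
Claim 4 — $7,710: 40% coinsurance on $7,710 = $3,084. OOP would hit $10,367.80 > $8,300, so the cap limits the owner to $8,300 − $7,283.80 = $1,016.20. Plan pays $7,710 − $1,016.20 = $6,693.80.
Insurer total = bills − owner's total = $22,282 − $8,300 = $13,982.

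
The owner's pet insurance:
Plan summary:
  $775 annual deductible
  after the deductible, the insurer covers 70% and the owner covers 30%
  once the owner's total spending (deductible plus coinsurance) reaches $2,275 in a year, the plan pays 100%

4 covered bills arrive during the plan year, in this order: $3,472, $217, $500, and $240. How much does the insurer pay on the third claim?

#1 ($3,472): $775 finishes the deductible; $2,697 goes to coinsurance; owner's 30% is $809.10. Cost to owner: $1,584.10. OOP to date $1,584.10. Insurer: $3,472 − $1,584.10 = $1,887.90.
#2 ($217): deductible met; 30% of $217 = $65.10. Owner owes $65.10 (running OOP $1,649.20). Insurer: $217 − $65.10 = $151.90.
#3 ($500): 30% coinsurance on $500 = $150. Owner owes $150 (running OOP $1,799.20). Insurer: $500 − $150 = $350.

$350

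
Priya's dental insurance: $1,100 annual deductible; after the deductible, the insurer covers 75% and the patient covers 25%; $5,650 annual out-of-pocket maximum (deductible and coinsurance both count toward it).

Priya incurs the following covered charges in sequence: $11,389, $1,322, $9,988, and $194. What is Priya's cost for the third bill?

#1 ($11,389): $1,100 finishes the deductible; $10,289 goes to coinsurance; 25% of $10,289 = $2,572.25. Patient owes $3,672.25 (running OOP $3,672.25).
#2 ($1,322): deductible already satisfied, so patient's share is 25% × $1,322 = $330.50. Cost to patient: $330.50. OOP to date $4,002.75.
#3 ($9,988): deductible already satisfied, so patient's share is 25% × $9,988 = $2,497. Adding that to $4,002.75 gives $6,499.75, past the $5,650 cap; patient pays only $5,650 − $4,002.75 = $1,647.25.

$1,647.25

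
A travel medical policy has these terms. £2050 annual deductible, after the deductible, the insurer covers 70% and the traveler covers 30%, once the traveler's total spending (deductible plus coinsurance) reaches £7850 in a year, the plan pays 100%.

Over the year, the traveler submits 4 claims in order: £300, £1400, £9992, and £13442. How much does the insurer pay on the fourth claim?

Claim 1 — £300: entire amount goes to the deductible. Traveler owes £300 (running OOP £300). Insurer: £300 − £300 = £0.
Claim 2 — £1400: all of it applies to the deductible. Traveler owes £1400 (running OOP £1700). Plan pays £1400 − £1400 = £0.
Claim 3 — £9992: £350 to deductible, leaving £9642; coinsurance £9642 × 30% = £2892.60. Cost to traveler: £3242.60. OOP to date £4942.60. Insurer: £9992 − £3242.60 = £6749.40.
Claim 4 — £13442: 30% coinsurance on £13442 = £4032.60. Adding that to £4942.60 gives £8975.20, past the £7850 cap; traveler pays only £7850 − £4942.60 = £2907.40. Plan pays £13442 − £2907.40 = £10534.60.

£10534.60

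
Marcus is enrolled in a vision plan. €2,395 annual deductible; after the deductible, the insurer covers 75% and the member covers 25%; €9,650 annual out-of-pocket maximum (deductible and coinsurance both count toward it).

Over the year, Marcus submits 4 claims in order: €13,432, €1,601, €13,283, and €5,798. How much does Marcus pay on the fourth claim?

Bill 1, €13,432: €2,395 to deductible, leaving €11,037; coinsurance €11,037 × 25% = €2,759.25. Member pays €5,154.25; OOP now €5,154.25.
Bill 2, €1,601: deductible already satisfied, so member's share is 25% × €1,601 = €400.25. Member owes €400.25 (running OOP €5,554.50).
Bill 3, €13,283: deductible met; 25% of €13,283 = €3,320.75. Member owes €3,320.75 (running OOP €8,875.25).
Bill 4, €5,798: deductible already satisfied, so member's share is 25% × €5,798 = €1,449.50. OOP would hit €10,324.75 > €9,650, so the cap limits the member to €9,650 − €8,875.25 = €774.75.

€774.75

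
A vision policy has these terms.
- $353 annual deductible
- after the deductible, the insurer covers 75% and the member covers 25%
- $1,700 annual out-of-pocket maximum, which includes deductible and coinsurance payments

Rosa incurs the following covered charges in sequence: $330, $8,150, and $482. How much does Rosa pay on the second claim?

Bill 1, $330: entire amount goes to the deductible. Cost to member: $330. OOP to date $330.
Bill 2, $8,150: deductible takes $23, $8,127 remains; coinsurance $8,127 × 25% = $2,031.75. Deductible plus coinsurance: $23 + $2,031.75 = $2,054.75. OOP would hit $2,384.75 > $1,700, so the cap limits the member to $1,700 − $330 = $1,370.

$1,370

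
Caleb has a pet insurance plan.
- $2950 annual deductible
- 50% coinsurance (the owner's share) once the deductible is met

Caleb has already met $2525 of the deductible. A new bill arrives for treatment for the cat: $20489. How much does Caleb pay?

$10457

Deductible still to meet: $2950 − $2525 = $425.
The remaining $20064 (= $20489 − $425) moves to coinsurance.
50% of $20064 = $10032 falls to the owner.
Owner responsibility: $425 + $10032 = $10457.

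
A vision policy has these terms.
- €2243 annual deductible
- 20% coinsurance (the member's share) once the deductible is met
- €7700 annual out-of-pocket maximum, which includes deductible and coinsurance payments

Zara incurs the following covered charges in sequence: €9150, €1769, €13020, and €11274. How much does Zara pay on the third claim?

#1 (€9150): deductible takes €2243, €6907 remains; member's 20% is €1381.40. Member pays €3624.40; OOP now €3624.40.
#2 (€1769): deductible already satisfied, so member's share is 20% × €1769 = €353.80. Member pays €353.80; OOP now €3978.20.
#3 (€13020): deductible met; 20% of €13020 = €2604. Member owes €2604 (running OOP €6582.20).

€2604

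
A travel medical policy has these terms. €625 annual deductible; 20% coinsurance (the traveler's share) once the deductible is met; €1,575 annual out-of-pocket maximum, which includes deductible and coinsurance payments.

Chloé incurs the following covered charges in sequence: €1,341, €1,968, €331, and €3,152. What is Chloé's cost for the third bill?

#1 (€1,341): deductible takes €625, €716 remains; coinsurance €716 × 20% = €143.20. Traveler pays €768.20; OOP now €768.20.
#2 (€1,968): 20% coinsurance on €1,968 = €393.60. Traveler pays €393.60; OOP now €1,161.80.
#3 (€331): 20% coinsurance on €331 = €66.20. Traveler pays €66.20; OOP now €1,228.

€66.20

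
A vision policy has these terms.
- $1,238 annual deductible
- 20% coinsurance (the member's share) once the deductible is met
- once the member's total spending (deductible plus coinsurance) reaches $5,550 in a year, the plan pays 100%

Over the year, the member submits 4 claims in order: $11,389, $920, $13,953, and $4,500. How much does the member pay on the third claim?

Bill 1, $11,389: deductible takes $1,238, $10,151 remains; 20% of $10,151 = $2,030.20. Member owes $3,268.20 (running OOP $3,268.20).
Bill 2, $920: deductible already satisfied, so member's share is 20% × $920 = $184. Member pays $184; OOP now $3,452.20.
Bill 3, $13,953: 20% coinsurance on $13,953 = $2,790.60. Adding that to $3,452.20 gives $6,242.80, past the $5,550 cap; member pays only $5,550 − $3,452.20 = $2,097.80.

$2,097.80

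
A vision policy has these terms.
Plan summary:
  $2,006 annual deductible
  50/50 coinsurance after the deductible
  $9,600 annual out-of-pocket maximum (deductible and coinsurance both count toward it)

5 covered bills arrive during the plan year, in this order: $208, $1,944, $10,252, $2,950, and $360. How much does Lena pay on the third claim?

$5,126

#1 ($208): entire amount goes to the deductible. Member pays $208; OOP now $208.
#2 ($1,944): deductible takes $1,798, $146 remains; 50% of $146 = $73. Cost to member: $1,871. OOP to date $2,079.
#3 ($10,252): 50% coinsurance on $10,252 = $5,126. Cost to member: $5,126. OOP to date $7,205.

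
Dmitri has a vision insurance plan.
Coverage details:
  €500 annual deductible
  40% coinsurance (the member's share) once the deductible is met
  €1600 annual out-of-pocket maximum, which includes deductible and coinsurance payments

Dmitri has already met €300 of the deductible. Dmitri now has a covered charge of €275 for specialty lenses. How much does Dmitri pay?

Deductible still to meet: €500 − €300 = €200.
The remaining €75 (= €275 − €200) moves to coinsurance.
Coinsurance: €75 × 40% = €30.
That puts the member's cost at €200 + €30 = €230 before any cap.
Total out-of-pocket so far would be €300 + €230 = €530, below the €1600 cap — no reduction.

€230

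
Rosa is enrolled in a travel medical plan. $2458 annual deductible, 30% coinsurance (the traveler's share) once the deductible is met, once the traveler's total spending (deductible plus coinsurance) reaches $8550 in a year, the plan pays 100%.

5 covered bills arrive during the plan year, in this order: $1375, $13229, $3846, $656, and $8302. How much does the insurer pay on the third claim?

#1 ($1375): entire amount goes to the deductible. Traveler owes $1375 (running OOP $1375). Insurer: $1375 − $1375 = $0.
#2 ($13229): $1083 finishes the deductible; $12146 goes to coinsurance; 30% of $12146 = $3643.80. Traveler owes $4726.80 (running OOP $6101.80). Insurer: $13229 − $4726.80 = $8502.20.
#3 ($3846): deductible met; 30% of $3846 = $1153.80. Cost to traveler: $1153.80. OOP to date $7255.60. Plan pays $3846 − $1153.80 = $2692.20.

$2692.20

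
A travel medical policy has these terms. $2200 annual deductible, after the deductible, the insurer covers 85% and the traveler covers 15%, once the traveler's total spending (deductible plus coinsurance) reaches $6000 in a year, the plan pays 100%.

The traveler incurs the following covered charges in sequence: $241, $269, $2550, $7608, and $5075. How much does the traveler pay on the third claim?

$1819

Bill 1, $241: all of it applies to the deductible. Traveler owes $241 (running OOP $241).
Bill 2, $269: fully absorbed by the deductible. Traveler pays $269; OOP now $510.
Bill 3, $2550: $1690 finishes the deductible; $860 goes to coinsurance; coinsurance $860 × 15% = $129. Cost to traveler: $1819. OOP to date $2329.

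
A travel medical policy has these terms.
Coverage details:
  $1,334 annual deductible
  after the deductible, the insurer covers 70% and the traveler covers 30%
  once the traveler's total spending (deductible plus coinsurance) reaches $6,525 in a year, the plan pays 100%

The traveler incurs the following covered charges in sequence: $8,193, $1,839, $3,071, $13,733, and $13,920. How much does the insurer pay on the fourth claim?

Claim 1 ($8,193): $1,334 finishes the deductible; $6,859 goes to coinsurance; coinsurance $6,859 × 30% = $2,057.70. Traveler pays $3,391.70; OOP now $3,391.70. Plan pays $8,193 − $3,391.70 = $4,801.30.
Claim 2 ($1,839): deductible already satisfied, so traveler's share is 30% × $1,839 = $551.70. Traveler pays $551.70; OOP now $3,943.40. Plan pays $1,839 − $551.70 = $1,287.30.
Claim 3 ($3,071): 30% coinsurance on $3,071 = $921.30. Traveler owes $921.30 (running OOP $4,864.70). Plan pays $3,071 − $921.30 = $2,149.70.
Claim 4 ($13,733): deductible already satisfied, so traveler's share is 30% × $13,733 = $4,119.90. Adding that to $4,864.70 gives $8,984.60, past the $6,525 cap; traveler pays only $6,525 − $4,864.70 = $1,660.30. Plan pays $13,733 − $1,660.30 = $12,072.70.

$12,072.70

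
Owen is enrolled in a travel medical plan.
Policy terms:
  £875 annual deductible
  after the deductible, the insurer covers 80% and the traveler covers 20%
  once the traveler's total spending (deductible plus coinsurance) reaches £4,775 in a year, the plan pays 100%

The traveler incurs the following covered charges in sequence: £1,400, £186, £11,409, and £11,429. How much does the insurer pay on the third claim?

£9,127.20

Claim 1 (£1,400): £875 finishes the deductible; £525 goes to coinsurance; traveler's 20% is £105. Traveler pays £980; OOP now £980. Plan pays £1,400 − £980 = £420.
Claim 2 (£186): deductible met; 20% of £186 = £37.20. Traveler owes £37.20 (running OOP £1,017.20). Plan pays £186 − £37.20 = £148.80.
Claim 3 (£11,409): deductible already satisfied, so traveler's share is 20% × £11,409 = £2,281.80. Traveler owes £2,281.80 (running OOP £3,299). Insurer: £11,409 − £2,281.80 = £9,127.20.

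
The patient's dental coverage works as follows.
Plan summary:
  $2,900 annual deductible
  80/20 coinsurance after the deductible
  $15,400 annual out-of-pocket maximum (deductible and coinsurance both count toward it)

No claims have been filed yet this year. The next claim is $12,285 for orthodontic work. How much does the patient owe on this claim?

$4,777

Deductible not yet touched, so the first $2,900 of the bill goes to the deductible.
After the $2,900 deductible portion, $12,285 − $2,900 = $9,385 is subject to coinsurance.
Coinsurance: $9,385 × 20% = $1,877.
That puts the patient's cost at $2,900 + $1,877 = $4,777 before any cap.
Cumulative spending $0 + $4,777 = $4,777 stays under the $15,400 maximum.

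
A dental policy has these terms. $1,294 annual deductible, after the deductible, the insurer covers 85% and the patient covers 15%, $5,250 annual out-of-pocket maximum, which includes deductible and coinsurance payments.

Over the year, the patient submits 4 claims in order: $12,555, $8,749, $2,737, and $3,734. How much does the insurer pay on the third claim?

Bill 1, $12,555: $1,294 finishes the deductible; $11,261 goes to coinsurance; coinsurance $11,261 × 15% = $1,689.15. Patient owes $2,983.15 (running OOP $2,983.15). Plan pays $12,555 − $2,983.15 = $9,571.85.
Bill 2, $8,749: deductible met; 15% of $8,749 = $1,312.35. Patient pays $1,312.35; OOP now $4,295.50. Plan pays $8,749 − $1,312.35 = $7,436.65.
Bill 3, $2,737: 15% coinsurance on $2,737 = $410.55. Patient pays $410.55; OOP now $4,706.05. Insurer: $2,737 − $410.55 = $2,326.45.

$2,326.45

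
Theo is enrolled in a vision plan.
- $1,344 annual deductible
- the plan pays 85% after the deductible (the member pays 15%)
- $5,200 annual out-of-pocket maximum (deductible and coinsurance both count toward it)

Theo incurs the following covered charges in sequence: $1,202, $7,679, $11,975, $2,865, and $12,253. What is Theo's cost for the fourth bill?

Claim 1 ($1,202): fully absorbed by the deductible. Member pays $1,202; OOP now $1,202.
Claim 2 ($7,679): $142 finishes the deductible; $7,537 goes to coinsurance; coinsurance $7,537 × 15% = $1,130.55. Member owes $1,272.55 (running OOP $2,474.55).
Claim 3 ($11,975): deductible already satisfied, so member's share is 15% × $11,975 = $1,796.25. Cost to member: $1,796.25. OOP to date $4,270.80.
Claim 4 ($2,865): deductible already satisfied, so member's share is 15% × $2,865 = $429.75. Cost to member: $429.75. OOP to date $4,700.55.

$429.75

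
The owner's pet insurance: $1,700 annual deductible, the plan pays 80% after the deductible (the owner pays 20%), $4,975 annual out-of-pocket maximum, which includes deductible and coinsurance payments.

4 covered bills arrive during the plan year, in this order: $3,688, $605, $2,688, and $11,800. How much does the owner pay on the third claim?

Claim 1 — $3,688: $1,700 finishes the deductible; $1,988 goes to coinsurance; coinsurance $1,988 × 20% = $397.60. Cost to owner: $2,097.60. OOP to date $2,097.60.
Claim 2 — $605: deductible met; 20% of $605 = $121. Cost to owner: $121. OOP to date $2,218.60.
Claim 3 — $2,688: deductible met; 20% of $2,688 = $537.60. Cost to owner: $537.60. OOP to date $2,756.20.

$537.60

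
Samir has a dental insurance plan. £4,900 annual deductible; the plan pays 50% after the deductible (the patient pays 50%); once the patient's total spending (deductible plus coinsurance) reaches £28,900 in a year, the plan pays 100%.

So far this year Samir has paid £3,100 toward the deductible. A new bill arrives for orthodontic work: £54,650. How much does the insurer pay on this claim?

Remaining deductible: £4,900 − £3,100 = £1,800.
After the £1,800 deductible portion, £54,650 − £1,800 = £52,850 is subject to coinsurance.
Patient's 50% share of £52,850 is £26,425.
So the patient owes £1,800 + £26,425 = £28,225 before any cap.
Adding £28,225 to the £3,100 already spent would give £31,325, which exceeds the £28,900 cap; the patient pays just £28,900 − £3,100 = £25,800.
The plan picks up £54,650 − £25,800 = £28,850.

£28,850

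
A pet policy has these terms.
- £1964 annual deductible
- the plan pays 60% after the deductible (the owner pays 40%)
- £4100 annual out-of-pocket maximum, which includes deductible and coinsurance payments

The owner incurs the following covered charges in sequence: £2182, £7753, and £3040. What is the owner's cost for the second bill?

£2048.80

Bill 1, £2182: £1964 finishes the deductible; £218 goes to coinsurance; 40% of £218 = £87.20. Owner pays £2051.20; OOP now £2051.20.
Bill 2, £7753: deductible already satisfied, so owner's share is 40% × £7753 = £3101.20. Adding that to £2051.20 gives £5152.40, past the £4100 cap; owner pays only £4100 − £2051.20 = £2048.80.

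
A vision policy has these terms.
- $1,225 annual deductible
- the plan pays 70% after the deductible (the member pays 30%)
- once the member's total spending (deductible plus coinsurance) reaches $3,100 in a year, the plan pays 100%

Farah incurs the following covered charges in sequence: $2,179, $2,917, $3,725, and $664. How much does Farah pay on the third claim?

$713.70

Claim 1 — $2,179: $1,225 to deductible, leaving $954; 30% of $954 = $286.20. Member pays $1,511.20; OOP now $1,511.20.
Claim 2 — $2,917: 30% coinsurance on $2,917 = $875.10. Cost to member: $875.10. OOP to date $2,386.30.
Claim 3 — $3,725: deductible already satisfied, so member's share is 30% × $3,725 = $1,117.50. Adding that to $2,386.30 gives $3,503.80, past the $3,100 cap; member pays only $3,100 − $2,386.30 = $713.70.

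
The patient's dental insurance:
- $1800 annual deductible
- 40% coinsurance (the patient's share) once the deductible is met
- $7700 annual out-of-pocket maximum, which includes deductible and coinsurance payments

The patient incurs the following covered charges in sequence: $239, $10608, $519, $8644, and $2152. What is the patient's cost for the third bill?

Claim 1 ($239): fully absorbed by the deductible. Patient pays $239; OOP now $239.
Claim 2 ($10608): deductible takes $1561, $9047 remains; coinsurance $9047 × 40% = $3618.80. Patient pays $5179.80; OOP now $5418.80.
Claim 3 ($519): deductible met; 40% of $519 = $207.60. Patient owes $207.60 (running OOP $5626.40).

$207.60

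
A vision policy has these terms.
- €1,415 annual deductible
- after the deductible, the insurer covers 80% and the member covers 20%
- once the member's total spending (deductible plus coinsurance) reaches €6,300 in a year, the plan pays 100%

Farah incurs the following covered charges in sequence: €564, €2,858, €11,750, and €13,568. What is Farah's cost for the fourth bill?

Bill 1, €564: fully absorbed by the deductible. Member pays €564; OOP now €564.
Bill 2, €2,858: €851 finishes the deductible; €2,007 goes to coinsurance; member's 20% is €401.40. Cost to member: €1,252.40. OOP to date €1,816.40.
Bill 3, €11,750: 20% coinsurance on €11,750 = €2,350. Member pays €2,350; OOP now €4,166.40.
Bill 4, €13,568: 20% coinsurance on €13,568 = €2,713.60. OOP would hit €6,880 > €6,300, so the cap limits the member to €6,300 − €4,166.40 = €2,133.60.

€2,133.60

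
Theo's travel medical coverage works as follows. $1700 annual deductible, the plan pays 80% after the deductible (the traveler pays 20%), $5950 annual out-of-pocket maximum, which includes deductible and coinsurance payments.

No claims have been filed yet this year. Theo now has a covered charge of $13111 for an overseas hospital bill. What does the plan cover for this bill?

$9128.80

The full $1700 deductible is still open; $1700 of this bill applies to it.
The remaining $11411 (= $13111 − $1700) moves to coinsurance.
20% of $11411 = $2282.20 falls to the traveler.
So the traveler owes $1700 + $2282.20 = $3982.20 before any cap.
Cumulative spending $0 + $3982.20 = $3982.20 stays under the $5950 maximum.
The insurer covers the remainder: $13111 − $3982.20 = $9128.80.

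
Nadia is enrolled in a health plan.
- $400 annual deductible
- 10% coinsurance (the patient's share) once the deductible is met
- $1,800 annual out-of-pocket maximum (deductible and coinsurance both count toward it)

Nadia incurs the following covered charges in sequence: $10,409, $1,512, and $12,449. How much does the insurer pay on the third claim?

#1 ($10,409): $400 finishes the deductible; $10,009 goes to coinsurance; patient's 10% is $1,000.90. Cost to patient: $1,400.90. OOP to date $1,400.90. Plan pays $10,409 − $1,400.90 = $9,008.10.
#2 ($1,512): deductible already satisfied, so patient's share is 10% × $1,512 = $151.20. Patient owes $151.20 (running OOP $1,552.10). Insurer: $1,512 − $151.20 = $1,360.80.
#3 ($12,449): deductible already satisfied, so patient's share is 10% × $12,449 = $1,244.90. Adding that to $1,552.10 gives $2,797, past the $1,800 cap; patient pays only $1,800 − $1,552.10 = $247.90. Insurer: $12,449 − $247.90 = $12,201.10.

$12,201.10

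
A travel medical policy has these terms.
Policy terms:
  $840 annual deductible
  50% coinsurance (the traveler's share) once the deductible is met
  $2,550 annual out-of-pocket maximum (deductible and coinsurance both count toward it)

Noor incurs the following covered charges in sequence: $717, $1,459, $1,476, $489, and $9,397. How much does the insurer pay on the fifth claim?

#1 ($717): all of it applies to the deductible. Traveler owes $717 (running OOP $717). Insurer: $717 − $717 = $0.
#2 ($1,459): $123 to deductible, leaving $1,336; 50% of $1,336 = $668. Cost to traveler: $791. OOP to date $1,508. Plan pays $1,459 − $791 = $668.
#3 ($1,476): deductible met; 50% of $1,476 = $738. Cost to traveler: $738. OOP to date $2,246. Insurer: $1,476 − $738 = $738.
#4 ($489): deductible already satisfied, so traveler's share is 50% × $489 = $244.50. Cost to traveler: $244.50. OOP to date $2,490.50. Plan pays $489 − $244.50 = $244.50.
#5 ($9,397): 50% coinsurance on $9,397 = $4,698.50. Adding that to $2,490.50 gives $7,189, past the $2,550 cap; traveler pays only $2,550 − $2,490.50 = $59.50. Plan pays $9,397 − $59.50 = $9,337.50.

$9,337.50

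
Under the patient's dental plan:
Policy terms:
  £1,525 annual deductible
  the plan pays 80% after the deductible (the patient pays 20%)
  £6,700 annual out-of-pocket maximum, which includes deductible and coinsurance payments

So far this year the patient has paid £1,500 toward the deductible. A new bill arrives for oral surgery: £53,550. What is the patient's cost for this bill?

£1,500 of the £1,525 deductible is already met, leaving £25.
The remaining £53,525 (= £53,550 − £25) moves to coinsurance.
Patient's 20% share of £53,525 is £10,705.
So the patient owes £25 + £10,705 = £10,730 before any cap.
That would bring total out-of-pocket to £12,230, past the £6,700 cap. The patient is capped at £6,700 − £1,500 = £5,200 on this claim.

£5,200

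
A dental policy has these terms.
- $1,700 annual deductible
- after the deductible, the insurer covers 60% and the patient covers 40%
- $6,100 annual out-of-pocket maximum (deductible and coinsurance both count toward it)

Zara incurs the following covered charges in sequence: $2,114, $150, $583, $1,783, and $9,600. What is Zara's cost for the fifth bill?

$3,228

Claim 1 — $2,114: deductible takes $1,700, $414 remains; patient's 40% is $165.60. Patient owes $1,865.60 (running OOP $1,865.60).
Claim 2 — $150: 40% coinsurance on $150 = $60. Patient pays $60; OOP now $1,925.60.
Claim 3 — $583: 40% coinsurance on $583 = $233.20. Patient pays $233.20; OOP now $2,158.80.
Claim 4 — $1,783: 40% coinsurance on $1,783 = $713.20. Cost to patient: $713.20. OOP to date $2,872.
Claim 5 — $9,600: 40% coinsurance on $9,600 = $3,840. Adding that to $2,872 gives $6,712, past the $6,100 cap; patient pays only $6,100 − $2,872 = $3,228.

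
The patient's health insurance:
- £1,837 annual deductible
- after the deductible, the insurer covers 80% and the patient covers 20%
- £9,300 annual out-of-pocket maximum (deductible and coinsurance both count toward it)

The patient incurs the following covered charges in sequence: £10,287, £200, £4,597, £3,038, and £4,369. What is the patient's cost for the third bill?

£919.40

Claim 1 — £10,287: £1,837 to deductible, leaving £8,450; patient's 20% is £1,690. Patient owes £3,527 (running OOP £3,527).
Claim 2 — £200: deductible met; 20% of £200 = £40. Cost to patient: £40. OOP to date £3,567.
Claim 3 — £4,597: deductible met; 20% of £4,597 = £919.40. Patient owes £919.40 (running OOP £4,486.40).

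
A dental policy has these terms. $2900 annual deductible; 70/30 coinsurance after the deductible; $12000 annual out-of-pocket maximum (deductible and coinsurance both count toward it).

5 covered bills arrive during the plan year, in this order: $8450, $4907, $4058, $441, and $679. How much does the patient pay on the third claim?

$1217.40

#1 ($8450): $2900 finishes the deductible; $5550 goes to coinsurance; coinsurance $5550 × 30% = $1665. Patient pays $4565; OOP now $4565.
#2 ($4907): deductible already satisfied, so patient's share is 30% × $4907 = $1472.10. Patient owes $1472.10 (running OOP $6037.10).
#3 ($4058): deductible already satisfied, so patient's share is 30% × $4058 = $1217.40. Cost to patient: $1217.40. OOP to date $7254.50.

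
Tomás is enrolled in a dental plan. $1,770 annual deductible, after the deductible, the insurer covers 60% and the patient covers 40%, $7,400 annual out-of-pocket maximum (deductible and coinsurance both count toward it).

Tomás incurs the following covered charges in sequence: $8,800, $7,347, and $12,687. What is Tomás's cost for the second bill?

$2,818

Bill 1, $8,800: deductible takes $1,770, $7,030 remains; coinsurance $7,030 × 40% = $2,812. Cost to patient: $4,582. OOP to date $4,582.
Bill 2, $7,347: 40% coinsurance on $7,347 = $2,938.80. That would push OOP to $7,520.80, over the $7,400 cap, so patient pays $7,400 − $4,582 = $2,818.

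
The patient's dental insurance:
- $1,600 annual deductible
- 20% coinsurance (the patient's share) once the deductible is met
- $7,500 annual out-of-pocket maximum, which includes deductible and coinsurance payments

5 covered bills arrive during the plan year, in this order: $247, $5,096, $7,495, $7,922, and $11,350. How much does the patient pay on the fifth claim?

Claim 1 ($247): entire amount goes to the deductible. Cost to patient: $247. OOP to date $247.
Claim 2 ($5,096): deductible takes $1,353, $3,743 remains; 20% of $3,743 = $748.60. Patient pays $2,101.60; OOP now $2,348.60.
Claim 3 ($7,495): deductible met; 20% of $7,495 = $1,499. Patient pays $1,499; OOP now $3,847.60.
Claim 4 ($7,922): 20% coinsurance on $7,922 = $1,584.40. Patient pays $1,584.40; OOP now $5,432.
Claim 5 ($11,350): 20% coinsurance on $11,350 = $2,270. Adding that to $5,432 gives $7,702, past the $7,500 cap; patient pays only $7,500 − $5,432 = $2,068.

$2,068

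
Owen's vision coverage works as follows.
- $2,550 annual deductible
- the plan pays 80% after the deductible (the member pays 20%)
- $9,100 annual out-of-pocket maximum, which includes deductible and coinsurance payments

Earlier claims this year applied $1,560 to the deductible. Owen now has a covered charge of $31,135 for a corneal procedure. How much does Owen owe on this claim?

$7,019

Deductible still to meet: $2,550 − $1,560 = $990.
That leaves $31,135 − $990 = $30,145 for coinsurance.
20% of $30,145 = $6,029 falls to the member.
Member responsibility before any cap: $990 + $6,029 = $7,019.
Cumulative spending $1,560 + $7,019 = $8,579 stays under the $9,100 maximum.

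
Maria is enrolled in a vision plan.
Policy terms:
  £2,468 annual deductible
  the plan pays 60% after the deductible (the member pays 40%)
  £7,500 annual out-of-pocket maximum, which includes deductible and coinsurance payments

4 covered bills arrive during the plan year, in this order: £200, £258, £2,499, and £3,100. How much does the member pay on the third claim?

Claim 1 — £200: entire amount goes to the deductible. Cost to member: £200. OOP to date £200.
Claim 2 — £258: all of it applies to the deductible. Cost to member: £258. OOP to date £458.
Claim 3 — £2,499: £2,010 finishes the deductible; £489 goes to coinsurance; member's 40% is £195.60. Member pays £2,205.60; OOP now £2,663.60.

£2,205.60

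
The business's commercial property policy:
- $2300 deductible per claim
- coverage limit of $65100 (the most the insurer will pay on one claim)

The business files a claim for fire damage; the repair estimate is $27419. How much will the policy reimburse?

After the deductible, $27419 − $2300 = $25119 remains.
$25119 is within the $65100 limit, so the insurer pays $25119.

$25119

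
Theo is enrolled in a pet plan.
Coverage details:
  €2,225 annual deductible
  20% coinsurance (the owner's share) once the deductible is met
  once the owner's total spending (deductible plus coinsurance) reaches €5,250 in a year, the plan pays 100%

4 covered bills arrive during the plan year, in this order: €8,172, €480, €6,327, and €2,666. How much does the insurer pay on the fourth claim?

#1 (€8,172): deductible takes €2,225, €5,947 remains; 20% of €5,947 = €1,189.40. Cost to owner: €3,414.40. OOP to date €3,414.40. Insurer: €8,172 − €3,414.40 = €4,757.60.
#2 (€480): deductible met; 20% of €480 = €96. Owner pays €96; OOP now €3,510.40. Insurer: €480 − €96 = €384.
#3 (€6,327): deductible already satisfied, so owner's share is 20% × €6,327 = €1,265.40. Owner pays €1,265.40; OOP now €4,775.80. Plan pays €6,327 − €1,265.40 = €5,061.60.
#4 (€2,666): deductible met; 20% of €2,666 = €533.20. OOP would hit €5,309 > €5,250, so the cap limits the owner to €5,250 − €4,775.80 = €474.20. Plan pays €2,666 − €474.20 = €2,191.80.

€2,191.80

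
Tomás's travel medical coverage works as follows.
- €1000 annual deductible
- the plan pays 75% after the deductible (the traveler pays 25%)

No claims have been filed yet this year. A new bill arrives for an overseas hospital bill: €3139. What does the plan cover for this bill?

Nothing has been paid toward the €1000 deductible, so the first €1000 of this charge is applied there.
After the €1000 deductible portion, €3139 − €1000 = €2139 is subject to coinsurance.
25% of €2139 = €534.75 falls to the traveler.
So the traveler owes €1000 + €534.75 = €1534.75.
Insurer pays the balance: €3139 − €1534.75 = €1604.25.

€1604.25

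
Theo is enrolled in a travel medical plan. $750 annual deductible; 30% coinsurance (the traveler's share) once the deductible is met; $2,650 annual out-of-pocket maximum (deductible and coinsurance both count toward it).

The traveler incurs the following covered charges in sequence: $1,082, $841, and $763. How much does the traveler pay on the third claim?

Claim 1 — $1,082: $750 to deductible, leaving $332; coinsurance $332 × 30% = $99.60. Traveler owes $849.60 (running OOP $849.60).
Claim 2 — $841: deductible met; 30% of $841 = $252.30. Traveler owes $252.30 (running OOP $1,101.90).
Claim 3 — $763: deductible already satisfied, so traveler's share is 30% × $763 = $228.90. Traveler pays $228.90; OOP now $1,330.80.

$228.90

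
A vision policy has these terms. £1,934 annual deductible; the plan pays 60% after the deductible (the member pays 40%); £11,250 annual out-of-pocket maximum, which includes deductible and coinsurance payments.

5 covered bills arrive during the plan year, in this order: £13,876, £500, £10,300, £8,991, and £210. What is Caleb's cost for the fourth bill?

#1 (£13,876): £1,934 finishes the deductible; £11,942 goes to coinsurance; member's 40% is £4,776.80. Member pays £6,710.80; OOP now £6,710.80.
#2 (£500): deductible met; 40% of £500 = £200. Member owes £200 (running OOP £6,910.80).
#3 (£10,300): 40% coinsurance on £10,300 = £4,120. Member pays £4,120; OOP now £11,030.80.
#4 (£8,991): 40% coinsurance on £8,991 = £3,596.40. Adding that to £11,030.80 gives £14,627.20, past the £11,250 cap; member pays only £11,250 − £11,030.80 = £219.20.

£219.20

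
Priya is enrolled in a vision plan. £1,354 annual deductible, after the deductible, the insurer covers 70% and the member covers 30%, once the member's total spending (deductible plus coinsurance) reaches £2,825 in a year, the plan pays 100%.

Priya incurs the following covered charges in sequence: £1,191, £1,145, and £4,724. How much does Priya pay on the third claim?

£1,176.40

Claim 1 (£1,191): fully absorbed by the deductible. Cost to member: £1,191. OOP to date £1,191.
Claim 2 (£1,145): £163 finishes the deductible; £982 goes to coinsurance; coinsurance £982 × 30% = £294.60. Member pays £457.60; OOP now £1,648.60.
Claim 3 (£4,724): deductible already satisfied, so member's share is 30% × £4,724 = £1,417.20. Adding that to £1,648.60 gives £3,065.80, past the £2,825 cap; member pays only £2,825 − £1,648.60 = £1,176.40.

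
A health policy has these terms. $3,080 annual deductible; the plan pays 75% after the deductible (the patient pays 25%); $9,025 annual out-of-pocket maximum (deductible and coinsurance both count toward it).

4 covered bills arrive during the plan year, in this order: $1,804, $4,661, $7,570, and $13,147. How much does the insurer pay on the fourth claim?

$9,940.75

Claim 1 ($1,804): entire amount goes to the deductible. Cost to patient: $1,804. OOP to date $1,804. Insurer: $1,804 − $1,804 = $0.
Claim 2 ($4,661): $1,276 finishes the deductible; $3,385 goes to coinsurance; patient's 25% is $846.25. Cost to patient: $2,122.25. OOP to date $3,926.25. Insurer: $4,661 − $2,122.25 = $2,538.75.
Claim 3 ($7,570): 25% coinsurance on $7,570 = $1,892.50. Patient owes $1,892.50 (running OOP $5,818.75). Plan pays $7,570 − $1,892.50 = $5,677.50.
Claim 4 ($13,147): deductible met; 25% of $13,147 = $3,286.75. OOP would hit $9,105.50 > $9,025, so the cap limits the patient to $9,025 − $5,818.75 = $3,206.25. Plan pays $13,147 − $3,206.25 = $9,940.75.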